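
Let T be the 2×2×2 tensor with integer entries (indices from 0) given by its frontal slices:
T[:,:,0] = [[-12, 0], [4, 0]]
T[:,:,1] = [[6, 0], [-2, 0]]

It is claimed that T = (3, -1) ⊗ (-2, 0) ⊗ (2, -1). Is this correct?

Reconstruct entrywise from the claimed factors. For example, T[1,0,0] = 4 and Σₗ aₗ[1]bₗ[0]cₗ[0] = (-1)·(-2)·(2) = 4; checking all 8 entries, every one matches. The claim holds.

Yes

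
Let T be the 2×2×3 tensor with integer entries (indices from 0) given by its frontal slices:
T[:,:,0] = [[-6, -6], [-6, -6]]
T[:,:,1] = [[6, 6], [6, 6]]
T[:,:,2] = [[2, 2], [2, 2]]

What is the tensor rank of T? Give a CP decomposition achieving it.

Lower bound: T ≠ 0 (e.g. T[0,0,0] = -6), so rank(T) ≥ 1.
Upper bound: the mode-1 fibre T[:,0,0] = [-6, -6] gives a = [1, 1] (primitive direction); the mode-2 fibre T[0,:,0] = [-6, -6] gives b = [1, 1]; then c[k] = T[0,0,k] / (a[0]·b[0]) = [-6, 6, 2] / 1 = [-6, 6, 2].
Expanding [1, 1] ⊗ [1, 1] ⊗ [-6, 6, 2] reproduces all 12 entries of T, so T = [1, 1] ⊗ [1, 1] ⊗ [-6, 6, 2] and rank(T) ≤ 1.
These bounds meet, so rank(T) = 1.

rank(T) = 1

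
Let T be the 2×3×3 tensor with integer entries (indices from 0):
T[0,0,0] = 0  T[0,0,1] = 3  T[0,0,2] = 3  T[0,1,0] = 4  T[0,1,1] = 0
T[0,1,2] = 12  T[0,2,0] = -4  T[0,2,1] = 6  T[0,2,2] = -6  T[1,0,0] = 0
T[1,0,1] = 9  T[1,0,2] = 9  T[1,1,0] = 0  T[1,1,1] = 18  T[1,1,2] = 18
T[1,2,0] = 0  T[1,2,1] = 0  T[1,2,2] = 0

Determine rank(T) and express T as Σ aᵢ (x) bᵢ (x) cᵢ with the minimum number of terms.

Lower bound: the mode-2 unfolding of T (rows indexed by j, columns by (i,k) = (0,0), (0,1), (0,2), (1,0), (1,1), (1,2)) is [[0, 3, 3, 0, 9, 9], [4, 0, 12, 0, 18, 18], [-4, 6, -6, 0, 0, 0]].
There the 2×2 minor on rows j ∈ {0, 1}, columns (i,k) ∈ {(0,0), (0,1)} is det [[0, 3], [4, 0]] = -12 ≠ 0, so this unfolding has rank ≥ 2; CP rank is at least every unfolding rank, so rank(T) ≥ 2. (Unfolding ranks only ever bound the CP rank from below — rank(T) can be strictly larger than all of them — so the matching upper bound has to come from an explicit 2-term decomposition.)
Upper bound — finding two terms. Write S_k = T[:,:,k] for the frontal slices: S₀ = [[0, 4, -4], [0, 0, 0]], S₁ = [[3, 0, 6], [9, 18, 0]], S₂ = [[3, 12, -6], [9, 18, 0]].
If T = a₁ (x) b₁ (x) c₁ + a₂ (x) b₂ (x) c₂ then each S_k = c₁[k]·a₁b₁ᵀ + c₂[k]·a₂b₂ᵀ. S₀ and S₁ are linearly independent, so a₁b₁ᵀ and a₂b₂ᵀ must span the same plane of matrices: they are the rank-1 matrices of the form x·S₀ + y·S₁.
The 2×2 minor of x·S₀ + y·S₁ on rows {0,1}, columns {0,1} is −36·xy + 54·y² = (-18)·(2·x − 3·y)(y), vanishing at (x:y) = (3:2) and (1:0).
M₁ = 3·S₀ + 2·S₁ = [[6, 12, 0], [18, 36, 0]] = 6·[1, 3][1, 2, 0]ᵀ and M₂ = S₀ = [[0, 4, -4], [0, 0, 0]] = 4·[1, 0][0, 1, -1]ᵀ, so take a₁ = [1, 3], b₁ = [1, 2, 0], a₂ = [1, 0], b₂ = [0, 1, -1].
Each slice is an integer combination of E₁ = a₁b₁ᵀ and E₂ = a₂b₂ᵀ: S₀ = 4·E₂, S₁ = 3·E₁ − 6·E₂, S₂ = 3·E₁ + 6·E₂; reading off coefficients, c₁ = [0, 3, 3] and c₂ = [4, -6, 6].
Hence T = [1, 3] (x) [1, 2, 0] (x) [0, 3, 3] + [1, 0] (x) [0, 1, -1] (x) [4, -6, 6], so rank(T) ≤ 2.
These bounds meet, so rank(T) = 2.
Check entry T[0,2,0] = -4: (1)·(0)·(0) + (1)·(-1)·(4) = -4.

rank(T) = 2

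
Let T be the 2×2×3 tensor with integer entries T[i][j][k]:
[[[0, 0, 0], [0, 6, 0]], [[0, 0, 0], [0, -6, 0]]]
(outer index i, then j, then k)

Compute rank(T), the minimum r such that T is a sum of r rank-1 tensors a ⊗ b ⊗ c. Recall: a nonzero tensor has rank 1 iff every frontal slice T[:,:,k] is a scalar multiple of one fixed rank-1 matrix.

Lower bound: T ≠ 0 (e.g. T[0,1,1] = 6), so rank(T) ≥ 1.
Upper bound: if T = a ⊗ b ⊗ c then every fibre of T is a multiple of the corresponding factor, so read the factors off the fibres through the nonzero entry T[0,1,1] = 6.
The mode-1 fibre T[:,1,1] = [6, -6] gives a = [1, -1] (primitive direction); the mode-2 fibre T[0,:,1] = [0, 6] gives b = [0, 1]; then c[k] = T[0,1,k] / (a[0]·b[1]) = [0, 6, 0] / 1 = [0, 6, 0].
Expanding [1, -1] ⊗ [0, 1] ⊗ [0, 6, 0] reproduces all 12 entries of T, so T = [1, -1] ⊗ [0, 1] ⊗ [0, 6, 0] and rank(T) ≤ 1.
These bounds meet, so rank(T) = 1.
Check entry T[1,1,2] = 0: (-1)·(1)·(0) = 0.

1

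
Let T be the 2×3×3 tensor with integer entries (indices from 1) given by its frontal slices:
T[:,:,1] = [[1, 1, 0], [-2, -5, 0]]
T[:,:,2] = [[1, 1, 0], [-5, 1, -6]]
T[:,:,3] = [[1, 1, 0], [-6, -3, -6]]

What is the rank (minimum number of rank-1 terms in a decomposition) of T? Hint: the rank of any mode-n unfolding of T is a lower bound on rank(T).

3

Lower bound: in the mode-3 unfolding of T (rows indexed by k, columns by (i,j)) the 3×3 minor on rows k ∈ {1, 2, 3}, columns (i,j) ∈ {(1,1), (2,1), (2,2)} is det [[1, -2, -5], [1, -5, 1], [1, -6, -3]] = 18 ≠ 0, so that unfolding has rank ≥ 3 and hence rank(T) ≥ 3 (CP rank is at least every unfolding rank, though it can be larger).
Upper bound: T is a sum of 3 rank-1 terms, T = [0, 1] ⊗ [1, -2, 2] ⊗ [1, -2, -1] + [0, 1] ⊗ [1, 1, 1] ⊗ [-2, -2, -4] + [1, -1] ⊗ [1, 1, 0] ⊗ [1, 1, 1] (one valid choice — decompositions are not unique — normalised so each a, b is primitive with positive first nonzero entry; check it by expanding all entries), so rank(T) ≤ 3.
These bounds meet, so rank(T) = 3.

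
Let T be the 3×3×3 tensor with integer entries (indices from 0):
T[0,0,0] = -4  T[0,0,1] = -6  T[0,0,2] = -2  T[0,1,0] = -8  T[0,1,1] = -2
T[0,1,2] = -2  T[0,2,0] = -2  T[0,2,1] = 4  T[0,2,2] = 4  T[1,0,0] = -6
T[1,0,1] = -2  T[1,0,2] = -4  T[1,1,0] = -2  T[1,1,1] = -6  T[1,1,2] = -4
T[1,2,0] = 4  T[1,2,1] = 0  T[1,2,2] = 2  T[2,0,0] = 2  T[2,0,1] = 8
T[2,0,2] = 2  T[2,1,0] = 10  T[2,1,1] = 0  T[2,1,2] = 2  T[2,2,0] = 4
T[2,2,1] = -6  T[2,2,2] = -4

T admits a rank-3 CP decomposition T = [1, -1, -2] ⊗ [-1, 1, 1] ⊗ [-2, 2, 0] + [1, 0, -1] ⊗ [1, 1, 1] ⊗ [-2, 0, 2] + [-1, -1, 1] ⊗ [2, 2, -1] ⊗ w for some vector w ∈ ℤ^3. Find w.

Subtract the known terms from T to get the rank-1 residual R = [-1, -1, 1] ⊗ [2, 2, -1] ⊗ w, so R[i,j,k] = a[i]·b[j]·w[k]. Pick indices with nonzero a[0]·b[0] = (-1)·(2) = -2. Only the fibre through (0,0,·) is needed: R[0,0,:] = T[0,0,:] − Σₗ aₗ[0]bₗ[0]cₗ = [-4, -6, -2] − (1)·(-1)·[-2, 2, 0] − (1)·(1)·[-2, 0, 2] = [-4, -4, -4]. Then w[k] = R[0,0,k] / -2 for each k, giving w = [-4, -4, -4] / -2 = [2, 2, 2].

w = [2, 2, 2]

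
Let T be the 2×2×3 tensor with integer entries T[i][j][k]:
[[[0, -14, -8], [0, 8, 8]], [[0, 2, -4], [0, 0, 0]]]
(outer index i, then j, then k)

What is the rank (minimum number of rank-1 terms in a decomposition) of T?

2

Lower bound: the mode-1 unfolding of T (rows indexed by i, columns by (j,k) = (0,0), (0,1), (0,2), (1,0), (1,1), (1,2)) is [[0, -14, -8, 0, 8, 8], [0, 2, -4, 0, 0, 0]].
There the 2×2 minor on rows i ∈ {0, 1}, columns (j,k) ∈ {(0,1), (0,2)} is det [[-14, -8], [2, -4]] = 72 ≠ 0, so this unfolding has rank ≥ 2; CP rank is at least every unfolding rank, so rank(T) ≥ 2. (Flattening ranks never certify an upper bound on CP rank; for that we must actually write T with 2 rank-1 terms.)
Upper bound — finding two terms. Write S_k = T[:,:,k] for the frontal slices: S₀ = [[0, 0], [0, 0]], S₁ = [[-14, 8], [2, 0]], S₂ = [[-8, 8], [-4, 0]].
If T = a₁ (x) b₁ (x) c₁ + a₂ (x) b₂ (x) c₂ then each S_k = c₁[k]·a₁b₁ᵀ + c₂[k]·a₂b₂ᵀ. S₁ and S₂ are linearly independent, so a₁b₁ᵀ and a₂b₂ᵀ must span the same plane of matrices: they are the rank-1 matrices of the form x·S₁ + y·S₂.
det(x·S₁ + y·S₂) is −16·x² + 16·xy + 32·y² = (-16)·(x − 2·y)(x + y), vanishing at (x:y) = (2:1) and (1:-1).
M₁ = 2·S₁ + S₂ = [[-36, 24], [0, 0]] = (-12)·[1, 0][3, -2]ᵀ and M₂ = S₁ − S₂ = [[-6, 0], [6, 0]] = (-6)·[1, -1][1, 0]ᵀ, so take a₁ = [1, 0], b₁ = [3, -2], a₂ = [1, -1], b₂ = [1, 0].
Each slice is an integer combination of E₁ = a₁b₁ᵀ and E₂ = a₂b₂ᵀ: S₀ = 0, S₁ = −4·E₁ − 2·E₂, S₂ = −4·E₁ + 4·E₂; reading off coefficients, c₁ = [0, -4, -4] and c₂ = [0, -2, 4].
Hence T = [1, 0] (x) [3, -2] (x) [0, -4, -4] + [1, -1] (x) [1, 0] (x) [0, -2, 4], so rank(T) ≤ 2.
These bounds meet, so rank(T) = 2.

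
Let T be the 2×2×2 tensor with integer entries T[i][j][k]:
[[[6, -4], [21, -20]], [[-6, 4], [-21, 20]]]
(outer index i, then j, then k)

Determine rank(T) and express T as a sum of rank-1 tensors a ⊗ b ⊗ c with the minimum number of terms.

Lower bound: the mode-2 unfolding of T (rows indexed by j, columns by (i,k) = (0,0), (0,1), (1,0), (1,1)) is [[6, -4, -6, 4], [21, -20, -21, 20]].
There the 2×2 minor on rows j ∈ {0, 1}, columns (i,k) ∈ {(0,0), (0,1)} is det [[6, -4], [21, -20]] = -36 ≠ 0, so this unfolding has rank ≥ 2; CP rank is at least every unfolding rank, so rank(T) ≥ 2. (Unfolding ranks only ever bound the CP rank from below — rank(T) can be strictly larger than all of them — so the matching upper bound has to come from an explicit 2-term decomposition.)
Upper bound — finding two terms. Every mode-1 slice of T is a multiple of one matrix: T[i,:,:] = a[i]·M with a = (1, -1) and M = [[6, -4], [21, -20]] (rows indexed by j, columns by k). So it suffices to write M as a sum of two rank-1 matrices.
Splitting M by its rows (j = 0, 1), M = (1, 0)(6, -4)ᵀ + (0, 1)(21, -20)ᵀ.
Hence T = (1, -1) ⊗ (1, 0) ⊗ (6, -4) + (1, -1) ⊗ (0, 1) ⊗ (21, -20), so rank(T) ≤ 2.
These bounds meet, so rank(T) = 2.

rank(T) = 2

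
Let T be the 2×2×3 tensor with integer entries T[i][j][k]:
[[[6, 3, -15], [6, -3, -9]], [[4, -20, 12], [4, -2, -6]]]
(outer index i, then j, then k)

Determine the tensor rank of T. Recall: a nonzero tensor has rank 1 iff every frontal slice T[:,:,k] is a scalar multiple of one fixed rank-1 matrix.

Lower bound: the mode-3 unfolding of T (rows indexed by k, columns by (i,j) = (0,0), (0,1), (1,0), (1,1)) is [[6, 6, 4, 4], [3, -3, -20, -2], [-15, -9, 12, -6]].
There the 2×2 minor on rows k ∈ {0, 1}, columns (i,j) ∈ {(0,0), (0,1)} is det [[6, 6], [3, -3]] = -36 ≠ 0, so this unfolding has rank ≥ 2; CP rank is at least every unfolding rank, so rank(T) ≥ 2. (This is only a lower bound: in general the CP rank may exceed every unfolding rank, so we still need to exhibit 2 rank-1 terms summing to T.)
Upper bound — finding two terms. Write S_k = T[:,:,k] for the frontal slices: S₀ = [[6, 6], [4, 4]], S₁ = [[3, -3], [-20, -2]], S₂ = [[-15, -9], [12, -6]].
If T = a₁ (x) b₁ (x) c₁ + a₂ (x) b₂ (x) c₂ then each S_k = c₁[k]·a₁b₁ᵀ + c₂[k]·a₂b₂ᵀ. S₀ and S₁ are linearly independent, so a₁b₁ᵀ and a₂b₂ᵀ must span the same plane of matrices: they are the rank-1 matrices of the form x·S₀ + y·S₁.
det(x·S₀ + y·S₁) is 132·xy − 66·y² = 66·(2·x − y)(y), vanishing at (x:y) = (1:2) and (1:0).
M₁ = S₀ + 2·S₁ = [[12, 0], [-36, 0]] = 12·[1, -3][1, 0]ᵀ and M₂ = S₀ = [[6, 6], [4, 4]] = 2·[3, 2][1, 1]ᵀ, so take a₁ = [1, -3], b₁ = [1, 0], a₂ = [3, 2], b₂ = [1, 1].
Each slice is an integer combination of E₁ = a₁b₁ᵀ and E₂ = a₂b₂ᵀ: S₀ = 2·E₂, S₁ = 6·E₁ − E₂, S₂ = −6·E₁ − 3·E₂; reading off coefficients, c₁ = [0, 6, -6] and c₂ = [2, -1, -3].
Hence T = [1, -3] (x) [1, 0] (x) [0, 6, -6] + [3, 2] (x) [1, 1] (x) [2, -1, -3], so rank(T) ≤ 2.
These bounds meet, so rank(T) = 2.

2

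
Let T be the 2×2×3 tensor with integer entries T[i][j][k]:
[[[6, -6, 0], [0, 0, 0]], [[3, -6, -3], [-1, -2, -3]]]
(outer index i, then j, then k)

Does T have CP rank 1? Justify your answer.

No

The mode-1 unfolding of T (rows indexed by i, columns by (j,k) = (0,0), (0,1), (0,2), (1,0), (1,1), (1,2)) is [[6, -6, 0, 0, 0, 0], [3, -6, -3, -1, -2, -3]].
There the 2×2 minor on rows i ∈ {0, 1}, columns (j,k) ∈ {(0,0), (0,1)} is det [[6, -6], [3, -6]] = -18 ≠ 0, so this unfolding has rank ≥ 2; CP rank is at least every unfolding rank, so rank(T) ≥ 2.
In particular rank(T) ≥ 2 > 1, so T is not rank-1.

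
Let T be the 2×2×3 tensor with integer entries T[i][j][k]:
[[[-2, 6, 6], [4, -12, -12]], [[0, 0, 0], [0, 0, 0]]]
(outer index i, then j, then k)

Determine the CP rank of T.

Lower bound: T ≠ 0 (e.g. T[0,0,0] = -2), so rank(T) ≥ 1.
Upper bound: if T = a ∘ b ∘ c then every fibre of T is a multiple of the corresponding factor, so read the factors off the fibres through the nonzero entry T[0,0,0] = -2.
The mode-1 fibre T[:,0,0] = [-2, 0] gives a = [1, 0] (primitive direction); the mode-2 fibre T[0,:,0] = [-2, 4] gives b = [1, -2]; then c[k] = T[0,0,k] / (a[0]·b[0]) = [-2, 6, 6] / 1 = [-2, 6, 6].
Expanding [1, 0] ∘ [1, -2] ∘ [-2, 6, 6] reproduces all 12 entries of T, so T = [1, 0] ∘ [1, -2] ∘ [-2, 6, 6] and rank(T) ≤ 1.
These bounds meet, so rank(T) = 1.
Check entry T[0,0,1] = 6: (1)·(1)·(6) = 6.

1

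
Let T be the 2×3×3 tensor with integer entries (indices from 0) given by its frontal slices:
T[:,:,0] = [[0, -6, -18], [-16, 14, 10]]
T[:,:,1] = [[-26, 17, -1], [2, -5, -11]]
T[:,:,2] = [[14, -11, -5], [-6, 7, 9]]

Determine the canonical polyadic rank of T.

Lower bound: the mode-1 unfolding of T (rows indexed by i, columns by (j,k) = (0,0), (0,1), (0,2), (1,0), (1,1), (1,2), (2,0), (2,1), (2,2)) is [[0, -26, 14, -6, 17, -11, -18, -1, -5], [-16, 2, -6, 14, -5, 7, 10, -11, 9]].
There the 2×2 minor on rows i ∈ {0, 1}, columns (j,k) ∈ {(0,0), (0,1)} is det [[0, -26], [-16, 2]] = -416 ≠ 0, so this unfolding has rank ≥ 2; CP rank is at least every unfolding rank, so rank(T) ≥ 2. (Unfolding ranks only ever bound the CP rank from below — rank(T) can be strictly larger than all of them — so the matching upper bound has to come from an explicit 2-term decomposition.)
Upper bound — finding two terms. Write S_k = T[:,:,k] for the frontal slices: S₀ = [[0, -6, -18], [-16, 14, 10]], S₁ = [[-26, 17, -1], [2, -5, -11]], S₂ = [[14, -11, -5], [-6, 7, 9]].
If T = a₁ ⊗ b₁ ⊗ c₁ + a₂ ⊗ b₂ ⊗ c₂ then each S_k = c₁[k]·a₁b₁ᵀ + c₂[k]·a₂b₂ᵀ. S₀ and S₁ are linearly independent, so a₁b₁ᵀ and a₂b₂ᵀ must span the same plane of matrices: they are the rank-1 matrices of the form x·S₀ + y·S₁.
The 2×2 minor of x·S₀ + y·S₁ on rows {0,1}, columns {0,1} is −96·x² − 80·xy + 96·y² = (-16)·(2·x + 3·y)(3·x − 2·y), vanishing at (x:y) = (3:-2) and (2:3).
M₁ = 3·S₀ − 2·S₁ = [[52, -52, -52], [-52, 52, 52]] = 52·(1, -1)(1, -1, -1)ᵀ and M₂ = 2·S₀ + 3·S₁ = [[-78, 39, -39], [-26, 13, -13]] = (-13)·(3, 1)(2, -1, 1)ᵀ, so take a₁ = (1, -1), b₁ = (1, -1, -1), a₂ = (3, 1), b₂ = (2, -1, 1).
Each slice is an integer combination of E₁ = a₁b₁ᵀ and E₂ = a₂b₂ᵀ: S₀ = 12·E₁ − 2·E₂, S₁ = −8·E₁ − 3·E₂, S₂ = 8·E₁ + E₂; reading off coefficients, c₁ = (12, -8, 8) and c₂ = (-2, -3, 1).
Hence T = (1, -1) ⊗ (1, -1, -1) ⊗ (12, -8, 8) + (3, 1) ⊗ (2, -1, 1) ⊗ (-2, -3, 1), so rank(T) ≤ 2.
These bounds meet, so rank(T) = 2.

2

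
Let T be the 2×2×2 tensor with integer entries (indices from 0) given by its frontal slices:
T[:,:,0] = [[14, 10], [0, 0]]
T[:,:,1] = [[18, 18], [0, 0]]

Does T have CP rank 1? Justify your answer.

The mode-2 unfolding of T (rows indexed by j, columns by (i,k) = (0,0), (0,1), (1,0), (1,1)) is [[14, 18, 0, 0], [10, 18, 0, 0]].
There the 2×2 minor on rows j ∈ {0, 1}, columns (i,k) ∈ {(0,0), (0,1)} is det [[14, 18], [10, 18]] = 72 ≠ 0, so this unfolding has rank ≥ 2; CP rank is at least every unfolding rank, so rank(T) ≥ 2.
In particular rank(T) ≥ 2 > 1, so T is not rank-1.

No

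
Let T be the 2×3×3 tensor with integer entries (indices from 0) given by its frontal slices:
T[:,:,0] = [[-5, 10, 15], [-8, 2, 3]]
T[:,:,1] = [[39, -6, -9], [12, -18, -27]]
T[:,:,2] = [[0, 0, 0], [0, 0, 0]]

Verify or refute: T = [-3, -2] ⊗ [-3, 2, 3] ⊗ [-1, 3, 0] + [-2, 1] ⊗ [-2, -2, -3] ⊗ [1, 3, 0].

Yes

Reconstruct entrywise from the claimed factors. For example, T[1,0,1] = 12 and Σₗ aₗ[1]bₗ[0]cₗ[1] = (-2)·(-3)·(3) + (1)·(-2)·(3) = 12; checking all 18 entries, every one matches. The claim holds.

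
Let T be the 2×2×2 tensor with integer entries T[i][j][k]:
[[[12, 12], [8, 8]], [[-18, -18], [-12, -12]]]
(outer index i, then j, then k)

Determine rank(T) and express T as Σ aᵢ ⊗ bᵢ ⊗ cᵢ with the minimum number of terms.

rank(T) = 1

Lower bound: T ≠ 0 (e.g. T[0,0,0] = 12), so rank(T) ≥ 1.
Upper bound: if T = a ⊗ b ⊗ c then every fibre of T is a multiple of the corresponding factor, so read the factors off the fibres through the nonzero entry T[0,0,0] = 12.
The mode-1 fibre T[:,0,0] = [12, -18] gives a = [2, -3] (primitive direction); the mode-2 fibre T[0,:,0] = [12, 8] gives b = [3, 2]; then c[k] = T[0,0,k] / (a[0]·b[0]) = [12, 12] / 6 = [2, 2].
Expanding [2, -3] ⊗ [3, 2] ⊗ [2, 2] reproduces all 8 entries of T, so T = [2, -3] ⊗ [3, 2] ⊗ [2, 2] and rank(T) ≤ 1.
These bounds meet, so rank(T) = 1.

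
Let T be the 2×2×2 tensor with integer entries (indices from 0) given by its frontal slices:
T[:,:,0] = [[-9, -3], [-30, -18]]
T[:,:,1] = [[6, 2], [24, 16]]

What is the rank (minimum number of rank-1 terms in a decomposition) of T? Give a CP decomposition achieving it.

rank(T) = 2

Lower bound: the mode-1 unfolding of T (rows indexed by i, columns by (j,k) = (0,0), (0,1), (1,0), (1,1)) is [[-9, 6, -3, 2], [-30, 24, -18, 16]].
There the 2×2 minor on rows i ∈ {0, 1}, columns (j,k) ∈ {(0,0), (0,1)} is det [[-9, 6], [-30, 24]] = -36 ≠ 0, so this unfolding has rank ≥ 2; CP rank is at least every unfolding rank, so rank(T) ≥ 2. (This is only a lower bound: in general the CP rank may exceed every unfolding rank, so we still need to exhibit 2 rank-1 terms summing to T.)
Upper bound — finding two terms. Write S_k = T[:,:,k] for the frontal slices: S₀ = [[-9, -3], [-30, -18]], S₁ = [[6, 2], [24, 16]].
If T = a₁ ⊗ b₁ ⊗ c₁ + a₂ ⊗ b₂ ⊗ c₂ then each S_k = c₁[k]·a₁b₁ᵀ + c₂[k]·a₂b₂ᵀ. S₀ and S₁ are linearly independent, so a₁b₁ᵀ and a₂b₂ᵀ must span the same plane of matrices: they are the rank-1 matrices of the form x·S₀ + y·S₁.
det(x·S₀ + y·S₁) is 72·x² − 120·xy + 48·y² = 24·(3·x − 2·y)(x − y), vanishing at (x:y) = (2:3) and (1:1).
M₁ = 2·S₀ + 3·S₁ = [[0, 0], [12, 12]] = 12·[0, 1][1, 1]ᵀ and M₂ = S₀ + S₁ = [[-3, -1], [-6, -2]] = −[1, 2][3, 1]ᵀ, so take a₁ = [0, 1], b₁ = [1, 1], a₂ = [1, 2], b₂ = [3, 1].
Each slice is an integer combination of E₁ = a₁b₁ᵀ and E₂ = a₂b₂ᵀ: S₀ = −12·E₁ − 3·E₂, S₁ = 12·E₁ + 2·E₂; reading off coefficients, c₁ = [-12, 12] and c₂ = [-3, 2].
Hence T = [0, 1] ⊗ [1, 1] ⊗ [-12, 12] + [1, 2] ⊗ [3, 1] ⊗ [-3, 2], so rank(T) ≤ 2.
These bounds meet, so rank(T) = 2.
Check entry T[1,1,1] = 16: (1)·(1)·(12) + (2)·(1)·(2) = 16.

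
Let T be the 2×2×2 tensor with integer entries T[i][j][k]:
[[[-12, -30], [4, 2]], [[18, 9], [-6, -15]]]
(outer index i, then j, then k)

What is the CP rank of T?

2

Lower bound: the mode-1 unfolding of T (rows indexed by i, columns by (j,k) = (0,0), (0,1), (1,0), (1,1)) is [[-12, -30, 4, 2], [18, 9, -6, -15]].
There the 2×2 minor on rows i ∈ {0, 1}, columns (j,k) ∈ {(0,0), (0,1)} is det [[-12, -30], [18, 9]] = 432 ≠ 0, so this unfolding has rank ≥ 2; CP rank is at least every unfolding rank, so rank(T) ≥ 2. (Unfolding ranks only ever bound the CP rank from below — rank(T) can be strictly larger than all of them — so the matching upper bound has to come from an explicit 2-term decomposition.)
Upper bound — finding two terms. Write S_k = T[:,:,k] for the frontal slices: S₀ = [[-12, 4], [18, -6]], S₁ = [[-30, 2], [9, -15]].
If T = a₁ ⊗ b₁ ⊗ c₁ + a₂ ⊗ b₂ ⊗ c₂ then each S_k = c₁[k]·a₁b₁ᵀ + c₂[k]·a₂b₂ᵀ. S₀ and S₁ are linearly independent, so a₁b₁ᵀ and a₂b₂ᵀ must span the same plane of matrices: they are the rank-1 matrices of the form x·S₀ + y·S₁.
det(x·S₀ + y·S₁) is 288·xy + 432·y² = 144·(2·x + 3·y)(y), vanishing at (x:y) = (3:-2) and (1:0).
M₁ = 3·S₀ − 2·S₁ = [[24, 8], [36, 12]] = 4·[2, 3][3, 1]ᵀ and M₂ = S₀ = [[-12, 4], [18, -6]] = (-2)·[2, -3][3, -1]ᵀ, so take a₁ = [2, 3], b₁ = [3, 1], a₂ = [2, -3], b₂ = [3, -1].
Each slice is an integer combination of E₁ = a₁b₁ᵀ and E₂ = a₂b₂ᵀ: S₀ = −2·E₂, S₁ = −2·E₁ − 3·E₂; reading off coefficients, c₁ = [0, -2] and c₂ = [-2, -3].
Hence T = [2, 3] ⊗ [3, 1] ⊗ [0, -2] + [2, -3] ⊗ [3, -1] ⊗ [-2, -3], so rank(T) ≤ 2.
These bounds meet, so rank(T) = 2.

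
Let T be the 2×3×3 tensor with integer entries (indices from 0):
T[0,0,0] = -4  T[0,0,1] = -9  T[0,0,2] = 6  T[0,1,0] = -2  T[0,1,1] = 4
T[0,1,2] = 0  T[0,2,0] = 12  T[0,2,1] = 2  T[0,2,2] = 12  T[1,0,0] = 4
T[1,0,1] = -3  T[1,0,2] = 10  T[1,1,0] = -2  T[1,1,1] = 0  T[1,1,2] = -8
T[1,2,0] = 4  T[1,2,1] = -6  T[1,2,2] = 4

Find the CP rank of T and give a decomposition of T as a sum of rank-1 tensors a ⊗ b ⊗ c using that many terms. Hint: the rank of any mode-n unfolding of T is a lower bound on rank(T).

rank(T) = 3

Lower bound: the mode-2 unfolding of T (rows indexed by j, columns by (i,k) = (0,0), (0,1), (0,2), (1,0), (1,1), (1,2)) is [[-4, -9, 6, 4, -3, 10], [-2, 4, 0, -2, 0, -8], [12, 2, 12, 4, -6, 4]].
There the 3×3 minor on rows j ∈ {0, 1, 2}, columns (i,k) ∈ {(0,0), (0,1), (0,2)} is det [[-4, -9, 6], [-2, 4, 0], [12, 2, 12]] = -720 ≠ 0, so this unfolding has rank ≥ 3; CP rank is at least every unfolding rank, so rank(T) ≥ 3. (Flattening ranks never certify an upper bound on CP rank; for that we must actually write T with 3 rank-1 terms.)
Upper bound: T is a sum of 3 rank-1 terms, T = [1, -1] ⊗ [1, -2, -2] ⊗ [0, -1, -2] + [1, 0] ⊗ [1, 0, -1] ⊗ [-8, -4, 0] + [1, 1] ⊗ [2, -1, 2] ⊗ [2, -2, 4] (one valid choice — decompositions are not unique — normalised so each a, b is primitive with positive first nonzero entry; check it by expanding all entries), so rank(T) ≤ 3.
These bounds meet, so rank(T) = 3.
Check entry T[1,2,0] = 4: (-1)·(-2)·(0) + (0)·(-1)·(-8) + (1)·(2)·(2) = 4.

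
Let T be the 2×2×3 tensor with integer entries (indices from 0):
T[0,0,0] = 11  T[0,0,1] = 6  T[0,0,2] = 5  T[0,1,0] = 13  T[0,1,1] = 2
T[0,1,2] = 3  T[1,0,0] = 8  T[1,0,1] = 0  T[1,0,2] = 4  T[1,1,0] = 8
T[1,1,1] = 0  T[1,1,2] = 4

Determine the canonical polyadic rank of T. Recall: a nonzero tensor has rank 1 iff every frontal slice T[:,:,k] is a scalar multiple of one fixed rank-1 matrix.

Lower bound: the mode-3 unfolding of T (rows indexed by k, columns by (i,j) = (0,0), (0,1), (1,0), (1,1)) is [[11, 13, 8, 8], [6, 2, 0, 0], [5, 3, 4, 4]].
There the 3×3 minor on rows k ∈ {0, 1, 2}, columns (i,j) ∈ {(0,0), (0,1), (1,0)} is det [[11, 13, 8], [6, 2, 0], [5, 3, 4]] = -160 ≠ 0, so this unfolding has rank ≥ 3; CP rank is at least every unfolding rank, so rank(T) ≥ 3. (Flattening ranks never certify an upper bound on CP rank; for that we must actually write T with 3 rank-1 terms.)
Upper bound: T is a sum of 3 rank-1 terms, T = [1, 0] ⊗ [1, -1] ⊗ [-1, 2, 1] + [1, 0] ⊗ [1, 1] ⊗ [4, 4, 0] + [1, 1] ⊗ [1, 1] ⊗ [8, 0, 4] (one valid choice — decompositions are not unique — normalised so each a, b is primitive with positive first nonzero entry; check it by expanding all entries), so rank(T) ≤ 3.
These bounds meet, so rank(T) = 3.
Check entry T[1,0,1] = 0: (0)·(1)·(2) + (0)·(1)·(4) + (1)·(1)·(0) = 0.

3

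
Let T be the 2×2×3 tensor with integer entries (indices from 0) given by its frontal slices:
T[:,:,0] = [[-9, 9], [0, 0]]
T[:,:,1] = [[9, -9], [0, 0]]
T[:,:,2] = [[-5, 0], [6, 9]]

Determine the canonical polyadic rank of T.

Lower bound: in the mode-2 unfolding of T (rows indexed by j, columns by (i,k)) the 2×2 minor on rows j ∈ {0, 1}, columns (i,k) ∈ {(0,0), (0,2)} is det [[-9, -5], [9, 0]] = 45 ≠ 0, so that unfolding has rank ≥ 2 and hence rank(T) ≥ 2 (CP rank is at least every unfolding rank, though it can be larger).
Upper bound: with S_k = T[:,:,k], the two rank-1 terms a₁b₁ᵀ, a₂b₂ᵀ are the rank-1 members of the pencil x·S₀ + y·S₂.
det(x·S₀ + y·S₂) is −135·xy − 45·y² = (-45)·(y)(3·x + y), vanishing at (x:y) = (1:0) and (1:-3).
M₁ = S₀ = [[-9, 9], [0, 0]] = (-9)·[1, 0][1, -1]ᵀ and M₂ = S₀ − 3·S₂ = [[6, 9], [-18, -27]] = 3·[1, -3][2, 3]ᵀ, so take a₁ = [1, 0], b₁ = [1, -1], a₂ = [1, -3], b₂ = [2, 3].
Each slice is an integer combination of E₁ = a₁b₁ᵀ and E₂ = a₂b₂ᵀ: S₀ = −9·E₁, S₁ = 9·E₁, S₂ = −3·E₁ − E₂; reading off coefficients, c₁ = [-9, 9, -3] and c₂ = [0, 0, -1].
Hence T = [1, 0] ⊗ [1, -1] ⊗ [-9, 9, -3] + [1, -3] ⊗ [2, 3] ⊗ [0, 0, -1], so rank(T) ≤ 2.
These bounds meet, so rank(T) = 2.

2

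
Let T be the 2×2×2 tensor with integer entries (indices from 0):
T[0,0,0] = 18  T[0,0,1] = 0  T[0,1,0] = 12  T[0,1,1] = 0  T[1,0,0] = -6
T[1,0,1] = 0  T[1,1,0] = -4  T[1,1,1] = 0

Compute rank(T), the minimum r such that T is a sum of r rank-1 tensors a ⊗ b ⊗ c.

1

Lower bound: T ≠ 0 (e.g. T[0,0,0] = 18), so rank(T) ≥ 1.
Upper bound: if T = a ⊗ b ⊗ c then every fibre of T is a multiple of the corresponding factor, so read the factors off the fibres through the nonzero entry T[0,0,0] = 18.
The mode-1 fibre T[:,0,0] = [18, -6] gives a = [3, -1] (primitive direction); the mode-2 fibre T[0,:,0] = [18, 12] gives b = [3, 2]; then c[k] = T[0,0,k] / (a[0]·b[0]) = [18, 0] / 9 = [2, 0].
Expanding [3, -1] ⊗ [3, 2] ⊗ [2, 0] reproduces all 8 entries of T, so T = [3, -1] ⊗ [3, 2] ⊗ [2, 0] and rank(T) ≤ 1.
These bounds meet, so rank(T) = 1.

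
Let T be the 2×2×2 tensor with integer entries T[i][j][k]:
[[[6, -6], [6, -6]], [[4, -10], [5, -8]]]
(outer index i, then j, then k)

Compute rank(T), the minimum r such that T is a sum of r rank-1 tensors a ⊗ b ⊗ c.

Lower bound: in the mode-2 unfolding of T (rows indexed by j, columns by (i,k)) the 2×2 minor on rows j ∈ {0, 1}, columns (i,k) ∈ {(0,0), (1,0)} is det [[6, 4], [6, 5]] = 6 ≠ 0, so that unfolding has rank ≥ 2 and hence rank(T) ≥ 2 (CP rank is at least every unfolding rank, though it can be larger).
Upper bound: with S_k = T[:,:,k], the two rank-1 terms a₁b₁ᵀ, a₂b₂ᵀ are the rank-1 members of the pencil x·S₀ + y·S₁.
det(x·S₀ + y·S₁) is 6·x² + 6·xy − 12·y² = 6·(x + 2·y)(x − y), vanishing at (x:y) = (2:-1) and (1:1).
M₁ = 2·S₀ − S₁ = [[18, 18], [18, 18]] = 18·[1, 1][1, 1]ᵀ and M₂ = S₀ + S₁ = [[0, 0], [-6, -3]] = (-3)·[0, 1][2, 1]ᵀ, so take a₁ = [1, 1], b₁ = [1, 1], a₂ = [0, 1], b₂ = [2, 1].
Each slice is an integer combination of E₁ = a₁b₁ᵀ and E₂ = a₂b₂ᵀ: S₀ = 6·E₁ − E₂, S₁ = −6·E₁ − 2·E₂; reading off coefficients, c₁ = [6, -6] and c₂ = [-1, -2].
Hence T = [1, 1] ⊗ [1, 1] ⊗ [6, -6] + [0, 1] ⊗ [2, 1] ⊗ [-1, -2], so rank(T) ≤ 2.
These bounds meet, so rank(T) = 2.

2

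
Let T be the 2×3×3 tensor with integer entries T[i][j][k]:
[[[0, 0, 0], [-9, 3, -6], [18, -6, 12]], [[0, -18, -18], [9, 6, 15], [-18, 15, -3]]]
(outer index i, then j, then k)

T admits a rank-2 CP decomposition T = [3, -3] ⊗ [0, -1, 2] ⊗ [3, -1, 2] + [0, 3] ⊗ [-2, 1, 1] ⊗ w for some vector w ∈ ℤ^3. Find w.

Subtract the known terms from T to get the rank-1 residual R = [0, 3] ⊗ [-2, 1, 1] ⊗ w, so R[i,j,k] = a[i]·b[j]·w[k]. Pick indices with nonzero a[1]·b[0] = (3)·(-2) = -6. Only the fibre through (1,0,·) is needed: R[1,0,:] = T[1,0,:] − Σₗ aₗ[1]bₗ[0]cₗ = [0, -18, -18] − (-3)·(0)·[3, -1, 2] = [0, -18, -18]. Then w[k] = R[1,0,k] / -6 for each k, giving w = [0, -18, -18] / -6 = [0, 3, 3].

w = [0, 3, 3]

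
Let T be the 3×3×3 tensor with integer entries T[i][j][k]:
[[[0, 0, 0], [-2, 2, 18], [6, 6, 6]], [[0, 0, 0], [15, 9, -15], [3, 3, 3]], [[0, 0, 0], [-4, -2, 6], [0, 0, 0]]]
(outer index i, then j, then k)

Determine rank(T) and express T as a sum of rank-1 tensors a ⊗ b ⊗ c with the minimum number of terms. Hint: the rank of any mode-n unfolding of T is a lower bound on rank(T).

rank(T) = 2

Lower bound: the mode-3 unfolding of T (rows indexed by k, columns by (i,j) = (0,0), (0,1), (0,2), (1,0), (1,1), (1,2), (2,0), (2,1), (2,2)) is [[0, -2, 6, 0, 15, 3, 0, -4, 0], [0, 2, 6, 0, 9, 3, 0, -2, 0], [0, 18, 6, 0, -15, 3, 0, 6, 0]].
There the 2×2 minor on rows k ∈ {0, 1}, columns (i,j) ∈ {(0,1), (0,2)} is det [[-2, 6], [2, 6]] = -24 ≠ 0, so this unfolding has rank ≥ 2; CP rank is at least every unfolding rank, so rank(T) ≥ 2. (Flattening ranks never certify an upper bound on CP rank; for that we must actually write T with 2 rank-1 terms.)
Upper bound — finding two terms. Write S_k = T[:,:,k] for the frontal slices: S₀ = [[0, -2, 6], [0, 15, 3], [0, -4, 0]], S₁ = [[0, 2, 6], [0, 9, 3], [0, -2, 0]], S₂ = [[0, 18, 6], [0, -15, 3], [0, 6, 0]].
If T = a₁ ⊗ b₁ ⊗ c₁ + a₂ ⊗ b₂ ⊗ c₂ then each S_k = c₁[k]·a₁b₁ᵀ + c₂[k]·a₂b₂ᵀ. S₀ and S₁ are linearly independent, so a₁b₁ᵀ and a₂b₂ᵀ must span the same plane of matrices: they are the rank-1 matrices of the form x·S₀ + y·S₁.
The 2×2 minor of x·S₀ + y·S₁ on rows {0,1}, columns {1,2} is −96·x² − 144·xy − 48·y² = (-48)·(x + y)(2·x + y), vanishing at (x:y) = (1:-1) and (1:-2).
M₁ = S₀ − S₁ = [[0, -4, 0], [0, 6, 0], [0, -2, 0]] = (-2)·[2, -3, 1][0, 1, 0]ᵀ and M₂ = S₀ − 2·S₁ = [[0, -6, -6], [0, -3, -3], [0, 0, 0]] = (-3)·[2, 1, 0][0, 1, 1]ᵀ, so take a₁ = [2, -3, 1], b₁ = [0, 1, 0], a₂ = [2, 1, 0], b₂ = [0, 1, 1].
Each slice is an integer combination of E₁ = a₁b₁ᵀ and E₂ = a₂b₂ᵀ: S₀ = −4·E₁ + 3·E₂, S₁ = −2·E₁ + 3·E₂, S₂ = 6·E₁ + 3·E₂; reading off coefficients, c₁ = [-4, -2, 6] and c₂ = [3, 3, 3].
Hence T = [2, -3, 1] ⊗ [0, 1, 0] ⊗ [-4, -2, 6] + [2, 1, 0] ⊗ [0, 1, 1] ⊗ [3, 3, 3], so rank(T) ≤ 2.
These bounds meet, so rank(T) = 2.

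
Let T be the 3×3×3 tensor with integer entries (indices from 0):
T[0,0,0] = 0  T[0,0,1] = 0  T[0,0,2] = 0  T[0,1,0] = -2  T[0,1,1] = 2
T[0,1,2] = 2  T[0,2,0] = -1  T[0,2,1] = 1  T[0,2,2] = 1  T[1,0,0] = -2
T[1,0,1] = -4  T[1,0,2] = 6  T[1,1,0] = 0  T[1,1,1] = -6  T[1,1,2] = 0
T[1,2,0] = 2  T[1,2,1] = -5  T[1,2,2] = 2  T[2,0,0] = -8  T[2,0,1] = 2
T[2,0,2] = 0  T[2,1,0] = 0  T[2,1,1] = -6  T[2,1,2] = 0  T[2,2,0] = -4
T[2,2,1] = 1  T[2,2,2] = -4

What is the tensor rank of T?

Lower bound: in the mode-1 unfolding of T (rows indexed by i, columns by (j,k)) the 3×3 minor on rows i ∈ {0, 1, 2}, columns (j,k) ∈ {(0,0), (0,1), (1,0)} is det [[0, 0, -2], [-2, -4, 0], [-8, 2, 0]] = 72 ≠ 0, so that unfolding has rank ≥ 3 and hence rank(T) ≥ 3 (CP rank is at least every unfolding rank, though it can be larger).
Upper bound: T is a sum of 3 rank-1 terms, T = [0, 1, -2] (x) [1, 0, 1] (x) [2, -2, 2] + [0, 1, 1] (x) [2, 2, 1] (x) [-2, -1, 2] + [1, -2, -2] (x) [0, 2, 1] (x) [-1, 1, 1] (written with every a and b primitive with positive leading entry and the scale carried by c; CP decompositions are not unique, and this one is verified by expanding entrywise), so rank(T) ≤ 3.
These bounds meet, so rank(T) = 3.

3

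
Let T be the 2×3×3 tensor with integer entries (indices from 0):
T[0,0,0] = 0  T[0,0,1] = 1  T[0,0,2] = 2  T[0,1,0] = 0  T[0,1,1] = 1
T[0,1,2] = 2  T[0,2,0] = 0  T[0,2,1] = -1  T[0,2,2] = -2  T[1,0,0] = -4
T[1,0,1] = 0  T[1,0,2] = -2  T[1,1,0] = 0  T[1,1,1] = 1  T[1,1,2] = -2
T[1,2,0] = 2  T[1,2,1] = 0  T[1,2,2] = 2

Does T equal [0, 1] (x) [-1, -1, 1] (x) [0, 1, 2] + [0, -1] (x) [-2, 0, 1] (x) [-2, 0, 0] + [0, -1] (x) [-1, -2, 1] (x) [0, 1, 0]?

Reconstruct entry (0,0,1) from the claimed factors: Σₗ aₗ[0]bₗ[0]cₗ[1] = (0)·(-1)·(1) + (0)·(-2)·(0) + (0)·(-1)·(1) = 0, but T[0,0,1] = 1. The claim is false.

No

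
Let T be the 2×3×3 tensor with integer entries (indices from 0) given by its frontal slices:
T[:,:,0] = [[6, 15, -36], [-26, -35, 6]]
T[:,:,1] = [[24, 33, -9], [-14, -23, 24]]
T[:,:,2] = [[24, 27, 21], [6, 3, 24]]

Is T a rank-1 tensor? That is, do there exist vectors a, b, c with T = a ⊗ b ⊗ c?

The mode-2 unfolding of T (rows indexed by j, columns by (i,k) = (0,0), (0,1), (0,2), (1,0), (1,1), (1,2)) is [[6, 24, 24, -26, -14, 6], [15, 33, 27, -35, -23, 3], [-36, -9, 21, 6, 24, 24]].
There the 2×2 minor on rows j ∈ {0, 1}, columns (i,k) ∈ {(0,0), (0,1)} is det [[6, 24], [15, 33]] = -162 ≠ 0, so this unfolding has rank ≥ 2; CP rank is at least every unfolding rank, so rank(T) ≥ 2.
In particular rank(T) ≥ 2 > 1, so T is not rank-1.

No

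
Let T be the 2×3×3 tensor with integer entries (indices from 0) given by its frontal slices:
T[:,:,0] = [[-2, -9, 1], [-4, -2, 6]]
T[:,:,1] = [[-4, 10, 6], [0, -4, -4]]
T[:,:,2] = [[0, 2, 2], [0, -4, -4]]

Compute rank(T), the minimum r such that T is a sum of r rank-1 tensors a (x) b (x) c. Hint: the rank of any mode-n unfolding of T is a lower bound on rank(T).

Lower bound: in the mode-3 unfolding of T (rows indexed by k, columns by (i,j)) the 3×3 minor on rows k ∈ {0, 1, 2}, columns (i,j) ∈ {(0,0), (0,1), (0,2)} is det [[-2, -9, 1], [-4, 10, 6], [0, 2, 2]] = -96 ≠ 0, so that unfolding has rank ≥ 3 and hence rank(T) ≥ 3 (CP rank is at least every unfolding rank, though it can be larger).
Upper bound: T is a sum of 3 rank-1 terms, T = [1, -2] (x) [0, 1, 1] (x) [-1, 2, 2] + [1, 0] (x) [1, -2, -1] (x) [2, -4, 0] + [1, 1] (x) [1, 1, -1] (x) [-4, 0, 0] (written with every a and b primitive with positive leading entry and the scale carried by c; CP decompositions are not unique, and this one is verified by expanding entrywise), so rank(T) ≤ 3.
These bounds meet, so rank(T) = 3.

3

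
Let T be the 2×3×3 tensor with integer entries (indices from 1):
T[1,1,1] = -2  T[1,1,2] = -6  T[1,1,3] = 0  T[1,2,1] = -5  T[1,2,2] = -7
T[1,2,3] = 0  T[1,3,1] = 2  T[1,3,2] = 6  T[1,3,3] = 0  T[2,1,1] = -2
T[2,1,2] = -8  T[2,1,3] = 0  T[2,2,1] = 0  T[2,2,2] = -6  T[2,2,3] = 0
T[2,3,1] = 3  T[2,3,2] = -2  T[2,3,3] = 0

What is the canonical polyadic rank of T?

Lower bound: in the mode-2 unfolding of T (rows indexed by j, columns by (i,k)) the 3×3 minor on rows j ∈ {1, 2, 3}, columns (i,k) ∈ {(1,1), (1,2), (2,1)} is det [[-2, -6, -2], [-5, -7, 0], [2, 6, 3]] = -16 ≠ 0, so that unfolding has rank ≥ 3 and hence rank(T) ≥ 3 (CP rank is at least every unfolding rank, though it can be larger).
Upper bound: T is a sum of 3 rank-1 terms, T = [1, -2] (x) [2, 1, 2] (x) [-1, 1, 0] + [1, -1] (x) [2, 0, 1] (x) [2, 0, 0] + [2, 1] (x) [2, 2, -1] (x) [-1, -2, 0] (one valid choice — decompositions are not unique — normalised so each a, b is primitive with positive first nonzero entry; check it by expanding all entries), so rank(T) ≤ 3.
These bounds meet, so rank(T) = 3.

3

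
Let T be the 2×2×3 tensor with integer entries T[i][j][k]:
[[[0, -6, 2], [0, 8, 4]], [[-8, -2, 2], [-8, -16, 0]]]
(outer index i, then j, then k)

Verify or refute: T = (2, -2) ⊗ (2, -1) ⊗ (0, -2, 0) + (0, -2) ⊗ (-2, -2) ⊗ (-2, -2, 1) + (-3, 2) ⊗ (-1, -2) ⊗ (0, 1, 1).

No

Reconstruct entry (0,0,1) from the claimed factors: Σₗ aₗ[0]bₗ[0]cₗ[1] = (2)·(2)·(-2) + (0)·(-2)·(-2) + (-3)·(-1)·(1) = -5, but T[0,0,1] = -6. The claim is false.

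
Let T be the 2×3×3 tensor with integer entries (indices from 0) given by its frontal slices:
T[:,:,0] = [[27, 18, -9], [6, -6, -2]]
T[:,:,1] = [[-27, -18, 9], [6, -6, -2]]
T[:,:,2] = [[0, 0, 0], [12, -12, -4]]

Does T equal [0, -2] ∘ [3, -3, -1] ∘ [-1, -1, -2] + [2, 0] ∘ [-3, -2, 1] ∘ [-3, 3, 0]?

No

Reconstruct entry (0,0,0) from the claimed factors: Σₗ aₗ[0]bₗ[0]cₗ[0] = (0)·(3)·(-1) + (2)·(-3)·(-3) = 18, but T[0,0,0] = 27. The claim is false.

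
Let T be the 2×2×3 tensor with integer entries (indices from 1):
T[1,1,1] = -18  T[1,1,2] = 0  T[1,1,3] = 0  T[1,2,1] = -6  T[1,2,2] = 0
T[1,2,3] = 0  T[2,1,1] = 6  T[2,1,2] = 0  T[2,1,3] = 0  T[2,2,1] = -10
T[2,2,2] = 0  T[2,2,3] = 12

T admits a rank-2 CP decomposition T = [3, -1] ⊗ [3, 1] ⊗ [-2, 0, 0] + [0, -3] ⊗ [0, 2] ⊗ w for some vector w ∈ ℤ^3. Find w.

w = [2, 0, -2]

Subtract the known terms from T to get the rank-1 residual R = [0, -3] ⊗ [0, 2] ⊗ w, so R[i,j,k] = a[i]·b[j]·w[k]. Pick indices with nonzero a[2]·b[2] = (-3)·(2) = -6. Only the fibre through (2,2,·) is needed: R[2,2,:] = T[2,2,:] − Σₗ aₗ[2]bₗ[2]cₗ = [-10, 0, 12] − (-1)·(1)·[-2, 0, 0] = [-12, 0, 12]. Then w[k] = R[2,2,k] / -6 for each k, giving w = [-12, 0, 12] / -6 = [2, 0, -2].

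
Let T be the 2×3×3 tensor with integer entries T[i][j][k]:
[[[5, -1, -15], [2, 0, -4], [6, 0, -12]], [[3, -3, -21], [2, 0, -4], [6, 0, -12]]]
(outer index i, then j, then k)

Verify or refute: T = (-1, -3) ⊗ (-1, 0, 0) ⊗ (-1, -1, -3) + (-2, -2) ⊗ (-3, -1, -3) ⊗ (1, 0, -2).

Reconstruct entrywise from the claimed factors. For example, T[0,1,1] = 0 and Σₗ aₗ[0]bₗ[1]cₗ[1] = (-1)·(0)·(-1) + (-2)·(-1)·(0) = 0; checking all 18 entries, every one matches. The claim holds.

Yes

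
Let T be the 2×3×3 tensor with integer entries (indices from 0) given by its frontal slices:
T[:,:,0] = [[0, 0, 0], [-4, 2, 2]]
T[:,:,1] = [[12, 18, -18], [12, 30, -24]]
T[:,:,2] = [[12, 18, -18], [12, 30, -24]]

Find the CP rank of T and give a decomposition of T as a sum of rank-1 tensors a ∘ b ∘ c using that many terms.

rank(T) = 2

Lower bound: in the mode-2 unfolding of T (rows indexed by j, columns by (i,k)) the 2×2 minor on rows j ∈ {0, 1}, columns (i,k) ∈ {(0,1), (1,0)} is det [[12, -4], [18, 2]] = 96 ≠ 0, so that unfolding has rank ≥ 2 and hence rank(T) ≥ 2 (CP rank is at least every unfolding rank, though it can be larger).
Upper bound: with S_k = T[:,:,k], the two rank-1 terms a₁b₁ᵀ, a₂b₂ᵀ are the rank-1 members of the pencil x·S₀ + y·S₁.
The 2×2 minor of x·S₀ + y·S₁ on rows {0,1}, columns {0,1} is 96·xy + 144·y² = 48·(2·x + 3·y)(y), vanishing at (x:y) = (3:-2) and (1:0).
M₁ = 3·S₀ − 2·S₁ = [[-24, -36, 36], [-36, -54, 54]] = (-6)·(2, 3)(2, 3, -3)ᵀ and M₂ = S₀ = [[0, 0, 0], [-4, 2, 2]] = (-2)·(0, 1)(2, -1, -1)ᵀ, so take a₁ = (2, 3), b₁ = (2, 3, -3), a₂ = (0, 1), b₂ = (2, -1, -1).
Each slice is an integer combination of E₁ = a₁b₁ᵀ and E₂ = a₂b₂ᵀ: S₀ = −2·E₂, S₁ = 3·E₁ − 3·E₂, S₂ = 3·E₁ − 3·E₂; reading off coefficients, c₁ = (0, 3, 3) and c₂ = (-2, -3, -3).
Hence T = (2, 3) ∘ (2, 3, -3) ∘ (0, 3, 3) + (0, 1) ∘ (2, -1, -1) ∘ (-2, -3, -3), so rank(T) ≤ 2.
These bounds meet, so rank(T) = 2.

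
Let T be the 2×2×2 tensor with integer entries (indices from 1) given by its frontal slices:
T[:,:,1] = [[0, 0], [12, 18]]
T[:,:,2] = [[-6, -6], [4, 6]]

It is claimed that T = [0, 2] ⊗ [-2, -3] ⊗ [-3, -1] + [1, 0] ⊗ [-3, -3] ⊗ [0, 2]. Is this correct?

Yes

Reconstruct entrywise from the claimed factors. For example, T[1,1,2] = -6 and Σₗ aₗ[1]bₗ[1]cₗ[2] = (0)·(-2)·(-1) + (1)·(-3)·(2) = -6; checking all 8 entries, every one matches. The claim holds.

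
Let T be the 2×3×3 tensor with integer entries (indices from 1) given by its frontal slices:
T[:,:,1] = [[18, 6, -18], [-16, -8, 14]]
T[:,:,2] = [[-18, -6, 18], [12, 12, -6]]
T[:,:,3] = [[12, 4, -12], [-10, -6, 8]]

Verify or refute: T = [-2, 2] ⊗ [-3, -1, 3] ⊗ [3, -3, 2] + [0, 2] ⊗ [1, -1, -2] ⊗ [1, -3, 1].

Reconstruct entrywise from the claimed factors. For example, T[1,1,1] = 18 and Σₗ aₗ[1]bₗ[1]cₗ[1] = (-2)·(-3)·(3) + (0)·(1)·(1) = 18; checking all 18 entries, every one matches. The claim holds.

Yes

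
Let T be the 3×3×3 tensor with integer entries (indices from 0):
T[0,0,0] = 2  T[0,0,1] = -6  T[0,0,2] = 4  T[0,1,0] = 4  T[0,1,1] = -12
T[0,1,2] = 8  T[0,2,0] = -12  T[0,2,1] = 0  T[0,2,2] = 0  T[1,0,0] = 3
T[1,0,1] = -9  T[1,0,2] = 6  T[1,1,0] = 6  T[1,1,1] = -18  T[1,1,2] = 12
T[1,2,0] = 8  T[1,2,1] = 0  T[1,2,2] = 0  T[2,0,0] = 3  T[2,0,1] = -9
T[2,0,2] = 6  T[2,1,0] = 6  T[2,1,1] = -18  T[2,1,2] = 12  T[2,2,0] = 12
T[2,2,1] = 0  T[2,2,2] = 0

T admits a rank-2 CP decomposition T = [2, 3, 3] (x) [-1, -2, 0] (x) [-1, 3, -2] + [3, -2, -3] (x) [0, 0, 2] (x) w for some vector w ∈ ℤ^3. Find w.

w = [-2, 0, 0]

Subtract the known terms from T to get the rank-1 residual R = [3, -2, -3] (x) [0, 0, 2] (x) w, so R[i,j,k] = a[i]·b[j]·w[k]. Pick indices with nonzero a[0]·b[2] = (3)·(2) = 6. Only the fibre through (0,2,·) is needed: R[0,2,:] = T[0,2,:] − Σₗ aₗ[0]bₗ[2]cₗ = [-12, 0, 0] − (2)·(0)·[-1, 3, -2] = [-12, 0, 0]. Then w[k] = R[0,2,k] / 6 for each k, giving w = [-12, 0, 0] / 6 = [-2, 0, 0].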